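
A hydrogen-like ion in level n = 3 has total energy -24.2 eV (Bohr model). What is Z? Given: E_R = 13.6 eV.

E_n = −E_R Z²/n² ⇒ Z² = −E_n n²/E_R = 24.2 × 3² / 13.6 ≈ 16.01
Z = 4

4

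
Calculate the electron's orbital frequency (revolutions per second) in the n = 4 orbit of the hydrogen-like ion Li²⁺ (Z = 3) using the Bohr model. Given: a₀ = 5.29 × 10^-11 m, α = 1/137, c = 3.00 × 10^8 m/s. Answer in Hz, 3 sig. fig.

9.26 × 10^14 Hz

r = n²a₀/Z = 2.82 × 10^-10 m, v = Zαc/n = 1.64 × 10^6 m/s
f = v/(2πr) = 9.26 × 10^14 Hz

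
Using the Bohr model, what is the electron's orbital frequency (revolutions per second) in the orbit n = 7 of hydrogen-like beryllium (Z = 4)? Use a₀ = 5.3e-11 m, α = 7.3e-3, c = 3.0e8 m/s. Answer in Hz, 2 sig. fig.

r = n²a₀/Z = 6.5e-10 m, v = Zαc/n = 1.3e6 m/s
f = v/(2πr) = 3.1e14 Hz

3.1e14 Hz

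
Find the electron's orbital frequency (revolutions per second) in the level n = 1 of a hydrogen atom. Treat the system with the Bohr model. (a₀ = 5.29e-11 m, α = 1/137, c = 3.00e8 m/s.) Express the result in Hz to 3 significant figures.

r = n²a₀/Z = 5.29e-11 m, v = Zαc/n = 2.19e6 m/s
f = v/(2πr) = 6.59e15 Hz

6.59e15 Hz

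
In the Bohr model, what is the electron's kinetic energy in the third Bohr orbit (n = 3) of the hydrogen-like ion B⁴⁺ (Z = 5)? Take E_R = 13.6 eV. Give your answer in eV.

For a Coulomb orbit the virial theorem gives K = −E_n.
E_n = −E_R·Z²/n², so K = E_R·Z²/n² = 13.6 × 5²/3² = 37.8 eV

37.8 eV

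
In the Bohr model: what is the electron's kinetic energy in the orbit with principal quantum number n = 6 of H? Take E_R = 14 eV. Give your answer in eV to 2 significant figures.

0.39 eV

For a Coulomb orbit the virial theorem gives K = −E_n.
E_n = −E_R·Z²/n², so K = E_R·Z²/n² = 14 × 1²/6² = 0.39 eV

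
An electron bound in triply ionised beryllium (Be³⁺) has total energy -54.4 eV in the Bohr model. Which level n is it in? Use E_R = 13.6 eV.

2

E_n = −E_R Z²/n² ⇒ n² = E_R Z²/(−E_n) = 13.6 × 4² / 54.4 ≈ 4.00
n = 2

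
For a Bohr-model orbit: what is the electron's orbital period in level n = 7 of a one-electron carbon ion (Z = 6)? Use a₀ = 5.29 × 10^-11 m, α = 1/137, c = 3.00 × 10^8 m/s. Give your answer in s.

1.45 × 10^-15 s

r = n²a₀/Z = 7²·5.29 × 10^-11/6 = 4.32 × 10^-10 m
v = Zαc/n = 6·0.00730·3.00 × 10^8/7 = 1.88 × 10^6 m/s
T = 2πr/v = 1.45 × 10^-15 s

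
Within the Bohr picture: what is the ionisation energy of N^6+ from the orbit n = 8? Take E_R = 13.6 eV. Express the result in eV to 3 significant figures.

10.4 eV

E_n = −E_R·Z²/n² = −13.6 × 7²/8² eV = -10.4 eV
Ionisation energy = −E_n = 10.4 eV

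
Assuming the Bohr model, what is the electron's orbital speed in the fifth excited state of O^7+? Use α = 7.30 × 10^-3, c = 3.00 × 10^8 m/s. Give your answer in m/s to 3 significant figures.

2.92 × 10^6 m/s

v_n = Zαc/n = 8 × 0.00730 × 3.00 × 10^8 / 6
    = 2.92 × 10^6 m/s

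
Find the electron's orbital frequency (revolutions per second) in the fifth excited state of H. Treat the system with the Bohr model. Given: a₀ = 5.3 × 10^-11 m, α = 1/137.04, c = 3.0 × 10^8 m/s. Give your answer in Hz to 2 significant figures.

r = n²a₀/Z = 1.9 × 10^-9 m, v = Zαc/n = 3.6 × 10^5 m/s
f = v/(2πr) = 3.0 × 10^13 Hz

3.0 × 10^13 Hz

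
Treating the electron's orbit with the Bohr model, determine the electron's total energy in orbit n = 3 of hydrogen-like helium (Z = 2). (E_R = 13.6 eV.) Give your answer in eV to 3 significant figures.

E_n = −E_R·Z²/n² = −13.6 × 2²/3² = -6.04 eV

-6.04 eV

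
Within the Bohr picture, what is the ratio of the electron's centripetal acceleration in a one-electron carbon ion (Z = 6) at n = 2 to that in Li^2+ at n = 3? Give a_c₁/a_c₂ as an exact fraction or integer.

81/2

a_c ∝ Z^3 · n^-4
a_c₁/a_c₂ = (6/3)^3 · (2/3)^-4 = 81/2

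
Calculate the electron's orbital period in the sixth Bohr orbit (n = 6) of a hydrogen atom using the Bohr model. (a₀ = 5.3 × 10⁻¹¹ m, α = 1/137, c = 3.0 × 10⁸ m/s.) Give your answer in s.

r = n²a₀/Z = 6²·5.3 × 10⁻¹¹/1 = 1.9 × 10⁻⁹ m
v = Zαc/n = 1·0.0073·3.0 × 10⁸/6 = 3.6 × 10⁵ m/s
T = 2πr/v = 3.3 × 10⁻¹⁴ s

3.3 × 10⁻¹⁴ s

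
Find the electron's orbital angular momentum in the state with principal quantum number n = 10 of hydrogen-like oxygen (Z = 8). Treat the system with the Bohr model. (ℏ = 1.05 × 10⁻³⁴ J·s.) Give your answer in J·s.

L_n = nℏ = 10 × 1.05 × 10⁻³⁴ = 1.05 × 10⁻³³ J·s

1.05 × 10⁻³³ J·s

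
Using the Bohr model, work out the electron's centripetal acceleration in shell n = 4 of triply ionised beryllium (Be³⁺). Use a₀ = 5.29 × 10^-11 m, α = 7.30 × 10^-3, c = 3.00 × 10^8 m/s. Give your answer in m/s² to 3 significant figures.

2.27 × 10^22 m/s²

r = n²a₀/Z = 2.12 × 10^-10 m, v = Zαc/n = 2.19 × 10^6 m/s
a = v²/r = (2.19 × 10^6)² / 2.12 × 10^-10 = 2.27 × 10^22 m/s²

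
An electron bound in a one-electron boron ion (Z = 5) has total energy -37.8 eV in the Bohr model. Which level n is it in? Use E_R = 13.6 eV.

3

E_n = −E_R Z²/n² ⇒ n² = E_R Z²/(−E_n) = 13.6 × 5² / 37.8 ≈ 8.99
n = 3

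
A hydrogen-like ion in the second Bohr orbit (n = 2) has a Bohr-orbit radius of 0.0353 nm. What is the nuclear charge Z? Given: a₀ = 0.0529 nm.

r_n = n²a₀/Z ⇒ Z = n²a₀/r = 2² × 0.0529 / 0.0353 ≈ 5.99
Z = 6

6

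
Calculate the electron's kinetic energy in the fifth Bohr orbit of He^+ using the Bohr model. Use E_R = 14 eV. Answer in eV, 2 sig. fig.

For a Coulomb orbit the virial theorem gives K = −E_n.
E_n = −E_R·Z²/n², so K = E_R·Z²/n² = 14 × 2²/5² = 2.2 eV

2.2 eV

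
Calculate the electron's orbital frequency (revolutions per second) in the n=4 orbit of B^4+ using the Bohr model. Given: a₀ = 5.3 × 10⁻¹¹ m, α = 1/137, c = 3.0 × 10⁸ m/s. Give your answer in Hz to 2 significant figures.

2.6 × 10¹⁵ Hz

r = n²a₀/Z = 1.7 × 10⁻¹⁰ m, v = Zαc/n = 2.7 × 10⁶ m/s
f = v/(2πr) = 2.6 × 10¹⁵ Hz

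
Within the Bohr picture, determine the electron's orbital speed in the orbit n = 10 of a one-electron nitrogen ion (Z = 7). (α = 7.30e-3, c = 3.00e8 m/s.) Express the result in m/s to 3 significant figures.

1.53e6 m/s

v_n = Zαc/n = 7 × 0.00730 × 3.00e8 / 10
    = 1.53e6 m/s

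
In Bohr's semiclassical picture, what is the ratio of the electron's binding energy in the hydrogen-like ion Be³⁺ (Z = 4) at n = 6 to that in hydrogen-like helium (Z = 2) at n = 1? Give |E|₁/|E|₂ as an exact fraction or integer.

|E| ∝ Z^2 · n^-2
|E|₁/|E|₂ = (4/2)^2 · (6/1)^-2 = 1/9

1/9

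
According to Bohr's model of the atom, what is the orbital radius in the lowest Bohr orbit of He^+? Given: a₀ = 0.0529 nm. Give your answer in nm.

0.0265 nm

r_n = n²a₀/Z = 1² × 0.0529 / 2
    = 1 × 0.0529 / 2 = 0.0265 nm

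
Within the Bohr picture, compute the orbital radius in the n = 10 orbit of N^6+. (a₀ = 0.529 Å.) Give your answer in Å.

7.56 Å

r_n = n²a₀/Z = 10² × 0.529 / 7
    = 100 × 0.529 / 7 = 7.56 Å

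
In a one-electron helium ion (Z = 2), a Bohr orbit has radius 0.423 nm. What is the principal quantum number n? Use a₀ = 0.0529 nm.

r_n = n²a₀/Z ⇒ n² = rZ/a₀ = 0.423 × 2 / 0.0529 ≈ 15.99
n = 4

4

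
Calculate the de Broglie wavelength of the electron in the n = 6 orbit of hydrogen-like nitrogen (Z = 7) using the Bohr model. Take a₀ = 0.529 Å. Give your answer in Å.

The Bohr quantisation condition is nλ = 2πr_n.
r_n = n²a₀/Z = 2.72 Å
λ = 2πr_n/n = 2π·2.72/6 = 2.85 Å

2.85 Å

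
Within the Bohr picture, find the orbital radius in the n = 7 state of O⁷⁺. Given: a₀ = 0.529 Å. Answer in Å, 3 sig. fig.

3.24 Å

r_n = n²a₀/Z = 7² × 0.529 / 8
    = 49 × 0.529 / 8 = 3.24 Å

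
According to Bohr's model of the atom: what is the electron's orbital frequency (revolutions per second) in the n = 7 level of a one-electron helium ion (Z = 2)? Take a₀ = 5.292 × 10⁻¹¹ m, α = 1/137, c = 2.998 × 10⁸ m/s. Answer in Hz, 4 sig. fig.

7.675 × 10¹³ Hz

r = n²a₀/Z = 1.297 × 10⁻⁹ m, v = Zαc/n = 6.252 × 10⁵ m/s
f = v/(2πr) = 7.675 × 10¹³ Hz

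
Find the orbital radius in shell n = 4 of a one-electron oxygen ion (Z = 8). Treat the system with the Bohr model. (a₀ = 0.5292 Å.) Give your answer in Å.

1.058 Å

r_n = n²a₀/Z = 4² × 0.5292 / 8
    = 16 × 0.5292 / 8 = 1.058 Å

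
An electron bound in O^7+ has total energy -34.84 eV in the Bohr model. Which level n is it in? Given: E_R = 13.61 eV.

E_n = −E_R Z²/n² ⇒ n² = E_R Z²/(−E_n) = 13.61 × 8² / 34.84 ≈ 25.00
n = 5

5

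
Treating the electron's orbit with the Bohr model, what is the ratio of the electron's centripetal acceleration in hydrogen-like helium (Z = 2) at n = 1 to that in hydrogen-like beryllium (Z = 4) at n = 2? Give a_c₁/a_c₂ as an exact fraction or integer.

a_c ∝ Z^3 · n^-4
a_c₁/a_c₂ = (2/4)^3 · (1/2)^-4 = 2

2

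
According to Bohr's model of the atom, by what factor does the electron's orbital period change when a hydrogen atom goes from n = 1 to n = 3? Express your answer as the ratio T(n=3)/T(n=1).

27

T ∝ Z^-2 · n^3; with Z fixed, T ∝ n^3.
T(n=3)/T(n=1) = (3/1)^3 = 27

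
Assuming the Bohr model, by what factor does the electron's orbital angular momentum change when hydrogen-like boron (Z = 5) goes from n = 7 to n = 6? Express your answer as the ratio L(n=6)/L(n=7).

L = nℏ depends only on n, so L ∝ n.
L(n=6)/L(n=7) = (6/7)^1 = 6/7

6/7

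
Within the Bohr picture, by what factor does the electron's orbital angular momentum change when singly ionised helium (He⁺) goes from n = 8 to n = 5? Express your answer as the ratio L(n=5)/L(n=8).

5/8

L = nℏ depends only on n, so L ∝ n.
L(n=5)/L(n=8) = (5/8)^1 = 5/8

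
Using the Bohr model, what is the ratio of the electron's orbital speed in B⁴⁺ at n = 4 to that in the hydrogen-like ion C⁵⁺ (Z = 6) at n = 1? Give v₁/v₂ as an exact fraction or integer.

v ∝ Z^1 · n^-1
v₁/v₂ = (5/6)^1 · (4/1)^-1 = 5/24

5/24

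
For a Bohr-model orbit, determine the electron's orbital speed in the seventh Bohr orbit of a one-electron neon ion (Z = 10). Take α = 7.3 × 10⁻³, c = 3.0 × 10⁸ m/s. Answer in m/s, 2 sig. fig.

3.1 × 10⁶ m/s

v_n = Zαc/n = 10 × 0.0073 × 3.0 × 10⁸ / 7
    = 3.1 × 10⁶ m/s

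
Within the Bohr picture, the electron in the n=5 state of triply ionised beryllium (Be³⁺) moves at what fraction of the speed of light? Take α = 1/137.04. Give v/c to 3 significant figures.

v_n = Zαc/n, so v/c = Zα/n = 4 × 0.00730 / 5 = 0.00584

0.00584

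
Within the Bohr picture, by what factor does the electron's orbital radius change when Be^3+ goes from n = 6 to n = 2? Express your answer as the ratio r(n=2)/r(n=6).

r ∝ Z^-1 · n^2; with Z fixed, r ∝ n^2.
r(n=2)/r(n=6) = (2/6)^2 = 1/9

1/9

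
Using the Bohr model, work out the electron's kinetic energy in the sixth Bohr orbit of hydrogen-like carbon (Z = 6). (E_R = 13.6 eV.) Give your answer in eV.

For a Coulomb orbit the virial theorem gives K = −E_n.
E_n = −E_R·Z²/n², so K = E_R·Z²/n² = 13.6 × 6²/6² = 13.6 eV

13.6 eV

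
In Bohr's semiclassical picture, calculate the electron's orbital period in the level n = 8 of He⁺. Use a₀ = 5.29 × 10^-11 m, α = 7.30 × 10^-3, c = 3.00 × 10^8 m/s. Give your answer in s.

1.94 × 10^-14 s

r = n²a₀/Z = 8²·5.29 × 10^-11/2 = 1.69 × 10^-9 m
v = Zαc/n = 2·0.00730·3.00 × 10^8/8 = 5.47 × 10^5 m/s
T = 2πr/v = 1.94 × 10^-14 s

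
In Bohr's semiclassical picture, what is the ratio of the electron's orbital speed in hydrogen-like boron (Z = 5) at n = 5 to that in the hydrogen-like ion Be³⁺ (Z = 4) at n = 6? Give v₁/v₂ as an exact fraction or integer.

3/2

v ∝ Z^1 · n^-1
v₁/v₂ = (5/4)^1 · (5/6)^-1 = 3/2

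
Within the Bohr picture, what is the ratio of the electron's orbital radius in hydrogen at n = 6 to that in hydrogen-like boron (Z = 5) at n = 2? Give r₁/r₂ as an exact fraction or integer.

r ∝ Z^-1 · n^2
r₁/r₂ = (1/5)^-1 · (6/2)^2 = 45

45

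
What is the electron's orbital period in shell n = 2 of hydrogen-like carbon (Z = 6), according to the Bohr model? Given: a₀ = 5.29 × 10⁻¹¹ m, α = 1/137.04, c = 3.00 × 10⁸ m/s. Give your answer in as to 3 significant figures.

33.7 as

r = n²a₀/Z = 2²·5.29 × 10⁻¹¹/6 = 3.53 × 10⁻¹¹ m
v = Zαc/n = 6·0.00730·3.00 × 10⁸/2 = 6.57 × 10⁶ m/s
T = 2πr/v = 3.37 × 10⁻¹⁷ s = 33.7 as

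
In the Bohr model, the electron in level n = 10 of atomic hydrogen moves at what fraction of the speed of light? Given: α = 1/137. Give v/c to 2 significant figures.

v_n = Zαc/n, so v/c = Zα/n = 1 × 0.0073 / 10 = 0.00073

0.00073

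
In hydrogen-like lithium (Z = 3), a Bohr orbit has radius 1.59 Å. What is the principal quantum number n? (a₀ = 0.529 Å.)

3

r_n = n²a₀/Z ⇒ n² = rZ/a₀ = 1.59 × 3 / 0.529 ≈ 9.02
n = 3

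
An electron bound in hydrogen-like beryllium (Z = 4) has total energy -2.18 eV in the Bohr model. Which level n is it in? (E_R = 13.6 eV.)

10

E_n = −E_R Z²/n² ⇒ n² = E_R Z²/(−E_n) = 13.6 × 4² / 2.18 ≈ 99.82
n = 10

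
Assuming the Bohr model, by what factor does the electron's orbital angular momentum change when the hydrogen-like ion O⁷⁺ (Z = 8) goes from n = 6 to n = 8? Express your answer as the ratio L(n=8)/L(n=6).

4/3

L = nℏ depends only on n, so L ∝ n.
L(n=8)/L(n=6) = (8/6)^1 = 4/3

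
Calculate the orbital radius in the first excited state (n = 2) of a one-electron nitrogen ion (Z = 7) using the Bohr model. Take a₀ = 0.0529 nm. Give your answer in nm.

r_n = n²a₀/Z = 2² × 0.0529 / 7
    = 4 × 0.0529 / 7 = 0.0302 nm

0.0302 nm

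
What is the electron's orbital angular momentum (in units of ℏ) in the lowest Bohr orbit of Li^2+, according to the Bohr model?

1

L_n = nℏ, so L/ℏ = n = 1.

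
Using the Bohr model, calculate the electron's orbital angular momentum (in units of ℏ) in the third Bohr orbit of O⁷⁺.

3

L_n = nℏ, so L/ℏ = n = 3.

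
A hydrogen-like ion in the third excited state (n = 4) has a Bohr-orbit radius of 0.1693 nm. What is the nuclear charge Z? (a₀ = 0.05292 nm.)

r_n = n²a₀/Z ⇒ Z = n²a₀/r = 4² × 0.05292 / 0.1693 ≈ 5.00
Z = 5

5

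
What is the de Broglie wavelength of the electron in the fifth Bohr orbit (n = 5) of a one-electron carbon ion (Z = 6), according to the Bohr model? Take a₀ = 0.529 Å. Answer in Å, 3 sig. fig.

2.77 Å

The Bohr quantisation condition is nλ = 2πr_n.
r_n = n²a₀/Z = 2.20 Å
λ = 2πr_n/n = 2π·2.20/5 = 2.77 Å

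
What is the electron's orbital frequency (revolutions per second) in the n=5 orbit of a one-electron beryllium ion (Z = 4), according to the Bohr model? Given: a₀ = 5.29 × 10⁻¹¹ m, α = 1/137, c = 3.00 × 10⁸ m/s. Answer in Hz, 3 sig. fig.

8.43 × 10¹⁴ Hz

r = n²a₀/Z = 3.31 × 10⁻¹⁰ m, v = Zαc/n = 1.75 × 10⁶ m/s
f = v/(2πr) = 8.43 × 10¹⁴ Hz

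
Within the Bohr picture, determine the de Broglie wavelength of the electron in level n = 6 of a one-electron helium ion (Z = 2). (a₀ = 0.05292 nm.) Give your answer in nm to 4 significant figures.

0.9975 nm

The Bohr quantisation condition is nλ = 2πr_n.
r_n = n²a₀/Z = 0.9526 nm
λ = 2πr_n/n = 2π·0.9526/6 = 0.9975 nm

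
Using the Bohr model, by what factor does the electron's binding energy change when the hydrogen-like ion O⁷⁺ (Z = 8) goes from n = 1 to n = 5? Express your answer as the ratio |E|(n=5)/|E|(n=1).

1/25

|E| ∝ Z^2 · n^-2; with Z fixed, |E| ∝ n^-2.
|E|(n=5)/|E|(n=1) = (5/1)^-2 = 1/25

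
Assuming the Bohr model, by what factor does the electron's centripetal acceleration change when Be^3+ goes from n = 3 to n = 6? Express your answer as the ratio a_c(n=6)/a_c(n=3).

1/16

a_c ∝ Z^3 · n^-4; with Z fixed, a_c ∝ n^-4.
a_c(n=6)/a_c(n=3) = (6/3)^-4 = 1/16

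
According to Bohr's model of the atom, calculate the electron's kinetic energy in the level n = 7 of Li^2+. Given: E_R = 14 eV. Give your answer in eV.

2.6 eV

For a Coulomb orbit the virial theorem gives K = −E_n.
E_n = −E_R·Z²/n², so K = E_R·Z²/n² = 14 × 3²/7² = 2.6 eV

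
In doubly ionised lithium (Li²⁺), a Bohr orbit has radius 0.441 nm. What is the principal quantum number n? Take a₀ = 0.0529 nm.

5

r_n = n²a₀/Z ⇒ n² = rZ/a₀ = 0.441 × 3 / 0.0529 ≈ 25.01
n = 5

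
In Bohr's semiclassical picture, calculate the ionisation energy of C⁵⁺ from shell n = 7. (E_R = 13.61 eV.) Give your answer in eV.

E_n = −E_R·Z²/n² = −13.61 × 6²/7² eV = -9.999 eV
Ionisation energy = −E_n = 9.999 eV

9.999 eV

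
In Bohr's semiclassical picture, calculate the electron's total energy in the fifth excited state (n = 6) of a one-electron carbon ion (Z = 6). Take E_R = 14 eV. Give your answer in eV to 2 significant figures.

E_n = −E_R·Z²/n² = −14 × 6²/6² = -14 eV

-14 eV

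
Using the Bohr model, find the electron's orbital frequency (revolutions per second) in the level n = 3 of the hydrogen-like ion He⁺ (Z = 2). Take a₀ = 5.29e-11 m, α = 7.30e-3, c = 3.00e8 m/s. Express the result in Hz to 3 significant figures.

r = n²a₀/Z = 2.38e-10 m, v = Zαc/n = 1.46e6 m/s
f = v/(2πr) = 9.76e14 Hz

9.76e14 Hz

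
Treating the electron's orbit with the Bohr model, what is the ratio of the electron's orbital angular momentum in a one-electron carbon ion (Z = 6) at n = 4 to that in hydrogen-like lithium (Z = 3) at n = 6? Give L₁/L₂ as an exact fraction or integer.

2/3

L = nℏ is independent of Z.
L₁/L₂ = n₁/n₂ = 4/6 = 2/3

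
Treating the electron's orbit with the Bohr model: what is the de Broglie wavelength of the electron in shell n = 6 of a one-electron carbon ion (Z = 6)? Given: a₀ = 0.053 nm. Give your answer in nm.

The Bohr quantisation condition is nλ = 2πr_n.
r_n = n²a₀/Z = 0.32 nm
λ = 2πr_n/n = 2π·0.32/6 = 0.33 nm

0.33 nm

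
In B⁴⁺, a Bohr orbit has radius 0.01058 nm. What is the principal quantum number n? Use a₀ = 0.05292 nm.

1

r_n = n²a₀/Z ⇒ n² = rZ/a₀ = 0.01058 × 5 / 0.05292 ≈ 1.00
n = 1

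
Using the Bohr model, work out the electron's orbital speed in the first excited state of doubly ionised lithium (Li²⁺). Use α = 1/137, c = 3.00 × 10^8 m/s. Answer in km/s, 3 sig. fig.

3280 km/s

v_n = Zαc/n = 3 × 0.00730 × 3.00 × 10^8 / 2
    = 3280 km/s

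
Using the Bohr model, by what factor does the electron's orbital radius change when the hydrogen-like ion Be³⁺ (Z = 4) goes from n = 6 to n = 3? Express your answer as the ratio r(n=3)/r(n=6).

1/4

r ∝ Z^-1 · n^2; with Z fixed, r ∝ n^2.
r(n=3)/r(n=6) = (3/6)^2 = 1/4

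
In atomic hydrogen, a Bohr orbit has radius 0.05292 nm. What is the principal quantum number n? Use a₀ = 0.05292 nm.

r_n = n²a₀/Z ⇒ n² = rZ/a₀ = 0.05292 × 1 / 0.05292 ≈ 1.00
n = 1

1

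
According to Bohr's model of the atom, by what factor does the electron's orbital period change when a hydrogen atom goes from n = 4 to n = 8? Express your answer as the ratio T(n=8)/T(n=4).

T ∝ Z^-2 · n^3; with Z fixed, T ∝ n^3.
T(n=8)/T(n=4) = (8/4)^3 = 8

8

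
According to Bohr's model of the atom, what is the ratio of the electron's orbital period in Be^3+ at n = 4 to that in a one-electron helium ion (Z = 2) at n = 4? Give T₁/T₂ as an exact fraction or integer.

1/4

T ∝ Z^-2 · n^3
T₁/T₂ = (4/2)^-2 · (4/4)^3 = 1/4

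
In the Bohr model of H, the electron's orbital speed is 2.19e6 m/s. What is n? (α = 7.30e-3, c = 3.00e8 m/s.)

1

v_n = Zαc/n ⇒ n = Zαc/v = 1 × 0.00730 × 3.00e8 / 2.19e6 ≈ 1.00
n = 1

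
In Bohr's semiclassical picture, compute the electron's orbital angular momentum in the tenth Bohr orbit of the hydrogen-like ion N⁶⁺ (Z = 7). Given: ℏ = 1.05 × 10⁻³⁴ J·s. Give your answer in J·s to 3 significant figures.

1.05 × 10⁻³³ J·s

L_n = nℏ = 10 × 1.05 × 10⁻³⁴ = 1.05 × 10⁻³³ J·s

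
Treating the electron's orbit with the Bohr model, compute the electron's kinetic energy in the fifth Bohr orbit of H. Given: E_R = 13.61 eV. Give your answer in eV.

For a Coulomb orbit the virial theorem gives K = −E_n.
E_n = −E_R·Z²/n², so K = E_R·Z²/n² = 13.61 × 1²/5² = 0.5444 eV

0.5444 eV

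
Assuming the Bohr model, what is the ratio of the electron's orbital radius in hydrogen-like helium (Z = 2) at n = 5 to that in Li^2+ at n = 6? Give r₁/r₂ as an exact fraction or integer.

r ∝ Z^-1 · n^2
r₁/r₂ = (2/3)^-1 · (5/6)^2 = 25/24

25/24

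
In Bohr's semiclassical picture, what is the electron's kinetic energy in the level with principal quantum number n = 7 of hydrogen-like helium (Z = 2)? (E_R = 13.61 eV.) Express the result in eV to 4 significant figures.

1.111 eV

For a Coulomb orbit the virial theorem gives K = −E_n.
E_n = −E_R·Z²/n², so K = E_R·Z²/n² = 13.61 × 2²/7² = 1.111 eV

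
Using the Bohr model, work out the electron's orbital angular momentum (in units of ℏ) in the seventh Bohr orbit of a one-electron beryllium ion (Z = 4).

7

L_n = nℏ, so L/ℏ = n = 7.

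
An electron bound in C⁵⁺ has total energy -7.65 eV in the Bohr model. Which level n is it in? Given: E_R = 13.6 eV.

8

E_n = −E_R Z²/n² ⇒ n² = E_R Z²/(−E_n) = 13.6 × 6² / 7.65 ≈ 64.00
n = 8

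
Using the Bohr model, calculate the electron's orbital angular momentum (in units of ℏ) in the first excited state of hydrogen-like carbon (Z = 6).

2

L_n = nℏ, so L/ℏ = n = 2.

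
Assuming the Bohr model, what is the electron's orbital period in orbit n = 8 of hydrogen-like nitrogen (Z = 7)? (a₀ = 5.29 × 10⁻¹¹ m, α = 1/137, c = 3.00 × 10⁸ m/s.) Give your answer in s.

r = n²a₀/Z = 8²·5.29 × 10⁻¹¹/7 = 4.84 × 10⁻¹⁰ m
v = Zαc/n = 7·0.00730·3.00 × 10⁸/8 = 1.92 × 10⁶ m/s
T = 2πr/v = 1.59 × 10⁻¹⁵ s

1.59 × 10⁻¹⁵ s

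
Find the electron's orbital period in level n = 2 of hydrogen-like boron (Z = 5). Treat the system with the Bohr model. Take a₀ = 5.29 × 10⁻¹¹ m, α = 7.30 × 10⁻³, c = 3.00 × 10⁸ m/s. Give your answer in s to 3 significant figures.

r = n²a₀/Z = 2²·5.29 × 10⁻¹¹/5 = 4.23 × 10⁻¹¹ m
v = Zαc/n = 5·0.00730·3.00 × 10⁸/2 = 5.47 × 10⁶ m/s
T = 2πr/v = 4.86 × 10⁻¹⁷ s

4.86 × 10⁻¹⁷ s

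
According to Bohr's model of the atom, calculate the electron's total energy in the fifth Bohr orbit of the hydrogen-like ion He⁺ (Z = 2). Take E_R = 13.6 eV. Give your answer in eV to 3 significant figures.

E_n = −E_R·Z²/n² = −13.6 × 2²/5² = -2.18 eV

-2.18 eV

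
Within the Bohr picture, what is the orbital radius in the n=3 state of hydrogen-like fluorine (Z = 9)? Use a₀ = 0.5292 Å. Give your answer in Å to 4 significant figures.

0.5292 Å

r_n = n²a₀/Z = 3² × 0.5292 / 9
    = 9 × 0.5292 / 9 = 0.5292 Å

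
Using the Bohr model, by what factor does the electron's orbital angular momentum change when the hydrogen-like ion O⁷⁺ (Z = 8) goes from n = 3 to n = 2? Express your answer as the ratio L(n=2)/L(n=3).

L = nℏ depends only on n, so L ∝ n.
L(n=2)/L(n=3) = (2/3)^1 = 2/3

2/3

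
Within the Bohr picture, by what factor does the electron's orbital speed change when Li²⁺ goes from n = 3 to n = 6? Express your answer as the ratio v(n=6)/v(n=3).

1/2

v ∝ Z^1 · n^-1; with Z fixed, v ∝ n^-1.
v(n=6)/v(n=3) = (6/3)^-1 = 1/2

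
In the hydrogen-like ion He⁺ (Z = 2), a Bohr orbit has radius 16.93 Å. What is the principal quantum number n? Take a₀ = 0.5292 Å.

r_n = n²a₀/Z ⇒ n² = rZ/a₀ = 16.93 × 2 / 0.5292 ≈ 63.98
n = 8

8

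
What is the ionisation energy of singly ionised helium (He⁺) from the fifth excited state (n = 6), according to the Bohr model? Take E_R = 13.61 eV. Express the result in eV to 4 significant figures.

1.512 eV

E_n = −E_R·Z²/n² = −13.61 × 2²/6² eV = -1.512 eV
Ionisation energy = −E_n = 1.512 eV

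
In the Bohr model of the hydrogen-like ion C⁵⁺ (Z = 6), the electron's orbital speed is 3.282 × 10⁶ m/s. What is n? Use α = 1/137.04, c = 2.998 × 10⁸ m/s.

4

v_n = Zαc/n ⇒ n = Zαc/v = 6 × 0.007297 × 2.998 × 10⁸ / 3.282 × 10⁶ ≈ 4.00
n = 4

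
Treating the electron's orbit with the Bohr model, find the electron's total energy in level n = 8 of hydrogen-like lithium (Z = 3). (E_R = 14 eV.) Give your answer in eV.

-2.0 eV

E_n = −E_R·Z²/n² = −14 × 3²/8² = -2.0 eV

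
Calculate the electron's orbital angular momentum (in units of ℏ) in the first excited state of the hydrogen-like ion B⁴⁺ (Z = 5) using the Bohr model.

2

L_n = nℏ, so L/ℏ = n = 2.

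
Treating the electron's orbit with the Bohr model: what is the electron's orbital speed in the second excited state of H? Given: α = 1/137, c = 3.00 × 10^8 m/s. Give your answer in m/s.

v_n = Zαc/n = 1 × 0.00730 × 3.00 × 10^8 / 3
    = 7.30 × 10^5 m/s

7.30 × 10^5 m/s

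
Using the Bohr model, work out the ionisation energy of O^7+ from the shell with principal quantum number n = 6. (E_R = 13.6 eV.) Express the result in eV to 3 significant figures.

24.2 eV

E_n = −E_R·Z²/n² = −13.6 × 8²/6² eV = -24.2 eV
Ionisation energy = −E_n = 24.2 eV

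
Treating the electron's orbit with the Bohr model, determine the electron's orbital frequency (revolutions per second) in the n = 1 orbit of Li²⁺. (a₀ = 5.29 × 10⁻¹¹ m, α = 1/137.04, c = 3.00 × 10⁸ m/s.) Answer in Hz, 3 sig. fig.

5.93 × 10¹⁶ Hz

r = n²a₀/Z = 1.76 × 10⁻¹¹ m, v = Zαc/n = 6.57 × 10⁶ m/s
f = v/(2πr) = 5.93 × 10¹⁶ Hz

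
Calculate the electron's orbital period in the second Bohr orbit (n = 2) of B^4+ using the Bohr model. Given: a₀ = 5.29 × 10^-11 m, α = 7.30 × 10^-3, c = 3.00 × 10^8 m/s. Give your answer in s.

r = n²a₀/Z = 2²·5.29 × 10^-11/5 = 4.23 × 10^-11 m
v = Zαc/n = 5·0.00730·3.00 × 10^8/2 = 5.47 × 10^6 m/s
T = 2πr/v = 4.86 × 10^-17 s

4.86 × 10^-17 s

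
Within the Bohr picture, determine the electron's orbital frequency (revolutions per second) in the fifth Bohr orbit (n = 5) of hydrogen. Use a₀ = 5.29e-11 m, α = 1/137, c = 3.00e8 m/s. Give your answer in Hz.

5.27e13 Hz

r = n²a₀/Z = 1.32e-9 m, v = Zαc/n = 4.38e5 m/s
f = v/(2πr) = 5.27e13 Hz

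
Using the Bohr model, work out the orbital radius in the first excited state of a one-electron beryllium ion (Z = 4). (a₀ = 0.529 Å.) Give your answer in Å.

r_n = n²a₀/Z = 2² × 0.529 / 4
    = 4 × 0.529 / 4 = 0.529 Å

0.529 Å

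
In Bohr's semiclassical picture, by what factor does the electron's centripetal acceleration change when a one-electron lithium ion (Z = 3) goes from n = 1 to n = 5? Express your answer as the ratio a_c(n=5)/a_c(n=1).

a_c ∝ Z^3 · n^-4; with Z fixed, a_c ∝ n^-4.
a_c(n=5)/a_c(n=1) = (5/1)^-4 = 1/625

1/625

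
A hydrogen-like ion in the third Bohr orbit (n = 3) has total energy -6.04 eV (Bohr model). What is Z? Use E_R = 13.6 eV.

2

E_n = −E_R Z²/n² ⇒ Z² = −E_n n²/E_R = 6.04 × 3² / 13.6 ≈ 4.00
Z = 2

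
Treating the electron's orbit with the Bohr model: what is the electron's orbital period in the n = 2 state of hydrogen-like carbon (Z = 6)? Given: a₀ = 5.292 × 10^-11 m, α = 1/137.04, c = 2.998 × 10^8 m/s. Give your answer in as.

33.78 as

r = n²a₀/Z = 2²·5.292 × 10^-11/6 = 3.528 × 10^-11 m
v = Zαc/n = 6·0.007297·2.998 × 10^8/2 = 6.563 × 10^6 m/s
T = 2πr/v = 3.378 × 10^-17 s = 33.78 as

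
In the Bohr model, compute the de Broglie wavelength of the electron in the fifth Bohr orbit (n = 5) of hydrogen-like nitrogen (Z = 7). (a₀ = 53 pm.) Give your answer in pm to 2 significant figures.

240 pm

The Bohr quantisation condition is nλ = 2πr_n.
r_n = n²a₀/Z = 190 pm
λ = 2πr_n/n = 2π·190/5 = 240 pm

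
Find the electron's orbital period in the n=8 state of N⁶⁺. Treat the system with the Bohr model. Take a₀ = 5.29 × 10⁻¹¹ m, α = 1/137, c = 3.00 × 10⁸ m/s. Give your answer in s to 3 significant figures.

1.59 × 10⁻¹⁵ s

r = n²a₀/Z = 8²·5.29 × 10⁻¹¹/7 = 4.84 × 10⁻¹⁰ m
v = Zαc/n = 7·0.00730·3.00 × 10⁸/8 = 1.92 × 10⁶ m/s
T = 2πr/v = 1.59 × 10⁻¹⁵ s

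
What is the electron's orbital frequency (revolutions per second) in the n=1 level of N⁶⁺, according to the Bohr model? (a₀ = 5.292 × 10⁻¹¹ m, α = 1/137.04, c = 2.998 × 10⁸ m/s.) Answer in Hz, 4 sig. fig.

3.224 × 10¹⁷ Hz

r = n²a₀/Z = 7.560 × 10⁻¹² m, v = Zαc/n = 1.531 × 10⁷ m/s
f = v/(2πr) = 3.224 × 10¹⁷ Hz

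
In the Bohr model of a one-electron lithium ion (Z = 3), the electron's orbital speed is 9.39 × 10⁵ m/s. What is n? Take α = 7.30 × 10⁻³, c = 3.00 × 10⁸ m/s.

v_n = Zαc/n ⇒ n = Zαc/v = 3 × 0.00730 × 3.00 × 10⁸ / 9.39 × 10⁵ ≈ 7.00
n = 7

7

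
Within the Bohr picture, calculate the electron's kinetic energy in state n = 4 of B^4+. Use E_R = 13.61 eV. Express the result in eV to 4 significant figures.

For a Coulomb orbit the virial theorem gives K = −E_n.
E_n = −E_R·Z²/n², so K = E_R·Z²/n² = 13.61 × 5²/4² = 21.27 eV

21.27 eV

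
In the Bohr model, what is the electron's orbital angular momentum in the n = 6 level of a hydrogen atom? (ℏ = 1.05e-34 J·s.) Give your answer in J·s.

L_n = nℏ = 6 × 1.05e-34 = 6.30e-34 J·s

6.30e-34 J·s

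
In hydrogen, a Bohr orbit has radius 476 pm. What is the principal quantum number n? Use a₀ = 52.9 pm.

3

r_n = n²a₀/Z ⇒ n² = rZ/a₀ = 476 × 1 / 52.9 ≈ 9.00
n = 3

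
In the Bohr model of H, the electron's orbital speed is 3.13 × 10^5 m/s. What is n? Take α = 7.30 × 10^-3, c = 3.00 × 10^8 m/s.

v_n = Zαc/n ⇒ n = Zαc/v = 1 × 0.00730 × 3.00 × 10^8 / 3.13 × 10^5 ≈ 7.00
n = 7

7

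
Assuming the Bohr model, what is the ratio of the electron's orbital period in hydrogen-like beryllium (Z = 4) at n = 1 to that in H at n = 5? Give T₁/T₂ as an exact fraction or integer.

1/2000

T ∝ Z^-2 · n^3
T₁/T₂ = (4/1)^-2 · (1/5)^3 = 1/2000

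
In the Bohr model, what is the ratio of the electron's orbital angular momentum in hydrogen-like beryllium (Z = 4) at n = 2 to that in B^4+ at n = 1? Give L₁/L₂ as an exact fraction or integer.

2

L = nℏ is independent of Z.
L₁/L₂ = n₁/n₂ = 2/1 = 2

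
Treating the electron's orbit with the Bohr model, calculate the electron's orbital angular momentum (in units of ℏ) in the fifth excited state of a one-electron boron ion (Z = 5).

6

L_n = nℏ, so L/ℏ = n = 6.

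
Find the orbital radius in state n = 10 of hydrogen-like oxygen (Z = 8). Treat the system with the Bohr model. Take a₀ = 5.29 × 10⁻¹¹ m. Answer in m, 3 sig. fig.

r_n = n²a₀/Z = 10² × 5.29 × 10⁻¹¹ / 8
    = 100 × 5.29 × 10⁻¹¹ / 8 = 6.61 × 10⁻¹⁰ m

6.61 × 10⁻¹⁰ m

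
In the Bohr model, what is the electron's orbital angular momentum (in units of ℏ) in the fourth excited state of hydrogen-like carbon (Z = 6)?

L_n = nℏ, so L/ℏ = n = 5.

5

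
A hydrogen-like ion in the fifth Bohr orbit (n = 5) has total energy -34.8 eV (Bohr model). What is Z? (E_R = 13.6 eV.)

E_n = −E_R Z²/n² ⇒ Z² = −E_n n²/E_R = 34.8 × 5² / 13.6 ≈ 63.97
Z = 8

8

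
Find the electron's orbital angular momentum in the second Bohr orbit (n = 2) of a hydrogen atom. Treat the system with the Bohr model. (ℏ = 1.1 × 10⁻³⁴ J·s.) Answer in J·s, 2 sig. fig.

2.2 × 10⁻³⁴ J·s

L_n = nℏ = 2 × 1.1 × 10⁻³⁴ = 2.2 × 10⁻³⁴ J·s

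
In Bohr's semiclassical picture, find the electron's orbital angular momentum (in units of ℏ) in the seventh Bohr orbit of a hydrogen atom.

L_n = nℏ, so L/ℏ = n = 7.

7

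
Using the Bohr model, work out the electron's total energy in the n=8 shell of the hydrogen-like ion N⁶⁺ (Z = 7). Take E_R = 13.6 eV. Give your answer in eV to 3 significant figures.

E_n = −E_R·Z²/n² = −13.6 × 7²/8² = -10.4 eV

-10.4 eV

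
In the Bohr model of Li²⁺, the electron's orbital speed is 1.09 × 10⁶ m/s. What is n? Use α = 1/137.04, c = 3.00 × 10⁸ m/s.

6

v_n = Zαc/n ⇒ n = Zαc/v = 3 × 0.00730 × 3.00 × 10⁸ / 1.09 × 10⁶ ≈ 6.03
n = 6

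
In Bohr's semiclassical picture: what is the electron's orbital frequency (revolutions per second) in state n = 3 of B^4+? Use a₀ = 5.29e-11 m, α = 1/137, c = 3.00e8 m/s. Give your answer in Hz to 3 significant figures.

6.10e15 Hz

r = n²a₀/Z = 9.52e-11 m, v = Zαc/n = 3.65e6 m/s
f = v/(2πr) = 6.10e15 Hz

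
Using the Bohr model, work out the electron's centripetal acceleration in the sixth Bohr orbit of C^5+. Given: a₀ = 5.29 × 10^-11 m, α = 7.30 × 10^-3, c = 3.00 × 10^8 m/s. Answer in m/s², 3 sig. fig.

1.51 × 10^22 m/s²

r = n²a₀/Z = 3.17 × 10^-10 m, v = Zαc/n = 2.19 × 10^6 m/s
a = v²/r = (2.19 × 10^6)² / 3.17 × 10^-10 = 1.51 × 10^22 m/s²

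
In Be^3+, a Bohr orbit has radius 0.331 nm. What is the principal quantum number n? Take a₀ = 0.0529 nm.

r_n = n²a₀/Z ⇒ n² = rZ/a₀ = 0.331 × 4 / 0.0529 ≈ 25.03
n = 5

5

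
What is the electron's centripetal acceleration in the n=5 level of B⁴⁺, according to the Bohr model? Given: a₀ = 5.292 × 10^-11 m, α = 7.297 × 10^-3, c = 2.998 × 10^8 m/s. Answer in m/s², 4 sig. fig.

1.809 × 10^22 m/s²

r = n²a₀/Z = 2.646 × 10^-10 m, v = Zαc/n = 2.188 × 10^6 m/s
a = v²/r = (2.188 × 10^6)² / 2.646 × 10^-10 = 1.809 × 10^22 m/s²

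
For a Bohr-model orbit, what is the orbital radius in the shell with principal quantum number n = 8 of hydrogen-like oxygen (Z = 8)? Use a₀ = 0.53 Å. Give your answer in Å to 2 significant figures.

r_n = n²a₀/Z = 8² × 0.53 / 8
    = 64 × 0.53 / 8 = 4.2 Å

4.2 Å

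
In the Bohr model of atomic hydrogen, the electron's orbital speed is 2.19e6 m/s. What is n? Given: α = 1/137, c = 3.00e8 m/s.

v_n = Zαc/n ⇒ n = Zαc/v = 1 × 0.00730 × 3.00e8 / 2.19e6 ≈ 1.00
n = 1

1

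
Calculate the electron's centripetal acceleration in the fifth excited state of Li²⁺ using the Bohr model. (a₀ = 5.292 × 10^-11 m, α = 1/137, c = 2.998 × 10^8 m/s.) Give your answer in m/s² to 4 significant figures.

1.885 × 10^21 m/s²

r = n²a₀/Z = 6.350 × 10^-10 m, v = Zαc/n = 1.094 × 10^6 m/s
a = v²/r = (1.094 × 10^6)² / 6.350 × 10^-10 = 1.885 × 10^21 m/s²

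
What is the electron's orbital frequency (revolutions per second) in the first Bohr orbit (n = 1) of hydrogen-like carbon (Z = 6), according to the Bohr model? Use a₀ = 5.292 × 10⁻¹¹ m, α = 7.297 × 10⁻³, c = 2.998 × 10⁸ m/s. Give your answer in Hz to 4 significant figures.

2.369 × 10¹⁷ Hz

r = n²a₀/Z = 8.820 × 10⁻¹² m, v = Zαc/n = 1.313 × 10⁷ m/s
f = v/(2πr) = 2.369 × 10¹⁷ Hz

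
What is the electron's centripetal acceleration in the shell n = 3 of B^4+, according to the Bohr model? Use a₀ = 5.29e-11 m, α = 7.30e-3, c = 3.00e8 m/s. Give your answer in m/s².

r = n²a₀/Z = 9.52e-11 m, v = Zαc/n = 3.65e6 m/s
a = v²/r = (3.65e6)² / 9.52e-11 = 1.40e23 m/s²

1.40e23 m/s²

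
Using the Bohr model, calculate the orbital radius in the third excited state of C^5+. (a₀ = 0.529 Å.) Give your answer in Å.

r_n = n²a₀/Z = 4² × 0.529 / 6
    = 16 × 0.529 / 6 = 1.41 Å

1.41 Å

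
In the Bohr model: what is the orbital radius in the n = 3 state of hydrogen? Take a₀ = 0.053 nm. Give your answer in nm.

0.48 nm

r_n = n²a₀/Z = 3² × 0.053 / 1
    = 9 × 0.053 / 1 = 0.48 nm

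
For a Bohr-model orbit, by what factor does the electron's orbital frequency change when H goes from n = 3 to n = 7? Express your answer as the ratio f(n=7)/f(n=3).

f ∝ Z^2 · n^-3; with Z fixed, f ∝ n^-3.
f(n=7)/f(n=3) = (7/3)^-3 = 27/343

27/343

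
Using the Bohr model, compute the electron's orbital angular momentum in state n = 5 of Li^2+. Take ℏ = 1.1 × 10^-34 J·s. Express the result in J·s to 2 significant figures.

5.5 × 10^-34 J·s

L_n = nℏ = 5 × 1.1 × 10^-34 = 5.5 × 10^-34 J·s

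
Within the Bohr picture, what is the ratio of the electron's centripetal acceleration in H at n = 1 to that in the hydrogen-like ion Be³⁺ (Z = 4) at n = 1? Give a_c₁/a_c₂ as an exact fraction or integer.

a_c ∝ Z^3 · n^-4
a_c₁/a_c₂ = (1/4)^3 · (1/1)^-4 = 1/64

1/64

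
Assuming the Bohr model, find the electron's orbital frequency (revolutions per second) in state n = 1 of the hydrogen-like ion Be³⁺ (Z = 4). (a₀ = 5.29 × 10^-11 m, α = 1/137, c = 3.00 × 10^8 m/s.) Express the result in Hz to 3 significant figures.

1.05 × 10^17 Hz

r = n²a₀/Z = 1.32 × 10^-11 m, v = Zαc/n = 8.76 × 10^6 m/s
f = v/(2πr) = 1.05 × 10^17 Hz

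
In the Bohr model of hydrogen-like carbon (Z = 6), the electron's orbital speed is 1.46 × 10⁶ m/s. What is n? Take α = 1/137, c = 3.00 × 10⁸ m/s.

v_n = Zαc/n ⇒ n = Zαc/v = 6 × 0.00730 × 3.00 × 10⁸ / 1.46 × 10⁶ ≈ 9.00
n = 9

9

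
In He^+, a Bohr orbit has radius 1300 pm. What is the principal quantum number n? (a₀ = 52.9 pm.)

7

r_n = n²a₀/Z ⇒ n² = rZ/a₀ = 1300 × 2 / 52.9 ≈ 49.15
n = 7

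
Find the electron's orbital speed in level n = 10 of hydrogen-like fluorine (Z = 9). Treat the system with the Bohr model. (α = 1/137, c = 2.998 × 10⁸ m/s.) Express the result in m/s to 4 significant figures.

v_n = Zαc/n = 9 × 0.007299 × 2.998 × 10⁸ / 10
    = 1.969 × 10⁶ m/s

1.969 × 10⁶ m/s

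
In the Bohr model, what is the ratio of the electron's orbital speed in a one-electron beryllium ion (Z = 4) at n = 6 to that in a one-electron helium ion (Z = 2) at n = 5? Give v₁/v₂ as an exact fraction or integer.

v ∝ Z^1 · n^-1
v₁/v₂ = (4/2)^1 · (6/5)^-1 = 5/3

5/3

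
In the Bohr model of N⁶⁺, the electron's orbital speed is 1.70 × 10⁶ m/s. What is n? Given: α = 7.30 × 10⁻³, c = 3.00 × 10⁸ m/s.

v_n = Zαc/n ⇒ n = Zαc/v = 7 × 0.00730 × 3.00 × 10⁸ / 1.70 × 10⁶ ≈ 9.02
n = 9

9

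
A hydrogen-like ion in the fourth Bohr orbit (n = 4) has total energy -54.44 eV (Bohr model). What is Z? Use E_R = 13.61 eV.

8

E_n = −E_R Z²/n² ⇒ Z² = −E_n n²/E_R = 54.44 × 4² / 13.61 ≈ 64.00
Z = 8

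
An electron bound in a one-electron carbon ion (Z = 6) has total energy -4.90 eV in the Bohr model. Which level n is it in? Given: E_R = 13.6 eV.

E_n = −E_R Z²/n² ⇒ n² = E_R Z²/(−E_n) = 13.6 × 6² / 4.90 ≈ 99.92
n = 10

10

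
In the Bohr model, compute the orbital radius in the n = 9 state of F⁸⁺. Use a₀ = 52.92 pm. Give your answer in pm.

476.3 pm

r_n = n²a₀/Z = 9² × 52.92 / 9
    = 81 × 52.92 / 9 = 476.3 pm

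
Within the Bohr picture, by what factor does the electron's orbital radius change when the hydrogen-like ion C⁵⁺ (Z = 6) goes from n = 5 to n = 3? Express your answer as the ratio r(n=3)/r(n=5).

9/25

r ∝ Z^-1 · n^2; with Z fixed, r ∝ n^2.
r(n=3)/r(n=5) = (3/5)^2 = 9/25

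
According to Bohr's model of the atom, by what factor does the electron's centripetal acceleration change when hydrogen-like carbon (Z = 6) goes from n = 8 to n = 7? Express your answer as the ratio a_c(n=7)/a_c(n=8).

a_c ∝ Z^3 · n^-4; with Z fixed, a_c ∝ n^-4.
a_c(n=7)/a_c(n=8) = (7/8)^-4 = 4096/2401

4096/2401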